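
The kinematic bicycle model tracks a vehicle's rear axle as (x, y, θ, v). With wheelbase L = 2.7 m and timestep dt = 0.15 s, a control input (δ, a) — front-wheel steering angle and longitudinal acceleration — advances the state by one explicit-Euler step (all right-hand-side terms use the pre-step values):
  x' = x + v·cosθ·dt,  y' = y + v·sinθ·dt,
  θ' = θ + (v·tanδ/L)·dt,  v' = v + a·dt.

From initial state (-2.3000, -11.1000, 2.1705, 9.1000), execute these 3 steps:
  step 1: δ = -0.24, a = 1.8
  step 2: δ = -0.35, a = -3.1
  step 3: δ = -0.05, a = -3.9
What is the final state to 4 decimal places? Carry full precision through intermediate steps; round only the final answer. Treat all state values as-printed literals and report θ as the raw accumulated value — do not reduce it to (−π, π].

(-4.0912, -7.4424, 1.8320, 8.3200)

after step 1 (δ=-0.24, a=1.8): (-3.070403, -9.973189, 2.046782, 9.370000)
after step 2 (δ=-0.35, a=-3.1): (-3.714424, -8.723922, 1.856765, 8.905000)
after step 3 (δ=-0.05, a=-3.9): (-4.091221, -7.442418, 1.832008, 8.320000)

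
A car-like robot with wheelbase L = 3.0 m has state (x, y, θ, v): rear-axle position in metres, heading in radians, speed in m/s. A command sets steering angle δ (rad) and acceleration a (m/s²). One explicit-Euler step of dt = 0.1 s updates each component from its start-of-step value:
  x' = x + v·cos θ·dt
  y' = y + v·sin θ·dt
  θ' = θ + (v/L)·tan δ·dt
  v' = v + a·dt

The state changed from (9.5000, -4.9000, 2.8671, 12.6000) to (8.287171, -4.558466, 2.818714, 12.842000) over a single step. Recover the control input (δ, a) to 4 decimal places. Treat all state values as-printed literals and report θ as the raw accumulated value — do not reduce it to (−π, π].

a = (v'−v)/dt = (0.242000)/0.1 = 2.4200
Δθ = θ'−θ = -0.048386;  (v·dt/L) = 12.6000·0.1/3.0 = 0.420000
tan δ = Δθ·L/(v·dt) = -0.115205  →  δ = -0.1147

δ = -0.1147, a = 2.4200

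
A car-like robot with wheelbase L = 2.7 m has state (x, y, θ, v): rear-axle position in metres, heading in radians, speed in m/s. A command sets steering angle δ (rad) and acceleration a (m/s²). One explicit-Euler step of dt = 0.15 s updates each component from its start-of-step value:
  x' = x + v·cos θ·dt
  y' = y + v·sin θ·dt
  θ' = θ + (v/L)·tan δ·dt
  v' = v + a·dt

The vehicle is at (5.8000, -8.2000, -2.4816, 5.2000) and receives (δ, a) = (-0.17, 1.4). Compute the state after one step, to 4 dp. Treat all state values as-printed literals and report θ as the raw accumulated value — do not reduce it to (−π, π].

(5.1838, -8.6782, -2.5312, 5.4100)

x' = 5.8000 + 5.2000·cos(-2.4816)·0.15 = 5.1838
y' = -8.2000 + 5.2000·sin(-2.4816)·0.15 = -8.6782
θ' = -2.4816 + (5.2000/2.7)·tan(-0.17)·0.15 = -2.5312
v' = 5.2000 + 1.4000·0.15 = 5.4100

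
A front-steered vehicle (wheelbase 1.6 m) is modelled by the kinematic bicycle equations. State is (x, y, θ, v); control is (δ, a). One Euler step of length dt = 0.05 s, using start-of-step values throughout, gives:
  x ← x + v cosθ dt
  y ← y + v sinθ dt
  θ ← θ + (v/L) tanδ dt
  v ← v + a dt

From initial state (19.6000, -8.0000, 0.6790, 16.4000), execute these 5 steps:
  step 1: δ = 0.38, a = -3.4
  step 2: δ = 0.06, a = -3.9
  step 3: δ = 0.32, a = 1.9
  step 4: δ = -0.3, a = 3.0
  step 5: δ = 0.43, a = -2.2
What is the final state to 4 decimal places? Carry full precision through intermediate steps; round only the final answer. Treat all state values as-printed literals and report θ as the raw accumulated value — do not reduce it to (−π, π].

after step 1 (δ=0.38, a=-3.4): (20.238125, -7.485028, 0.883699, 16.230000)
after step 2 (δ=0.06, a=-3.9): (20.752856, -6.857665, 0.914167, 16.035000)
after step 3 (δ=0.32, a=1.9): (21.242285, -6.222635, 1.080224, 16.130000)
after step 4 (δ=-0.3, a=3.0): (21.622252, -5.511251, 0.924299, 16.280000)
after step 5 (δ=0.43, a=-2.2): (22.112601, -4.861517, 1.157623, 16.170000)

(22.1126, -4.8615, 1.1576, 16.1700)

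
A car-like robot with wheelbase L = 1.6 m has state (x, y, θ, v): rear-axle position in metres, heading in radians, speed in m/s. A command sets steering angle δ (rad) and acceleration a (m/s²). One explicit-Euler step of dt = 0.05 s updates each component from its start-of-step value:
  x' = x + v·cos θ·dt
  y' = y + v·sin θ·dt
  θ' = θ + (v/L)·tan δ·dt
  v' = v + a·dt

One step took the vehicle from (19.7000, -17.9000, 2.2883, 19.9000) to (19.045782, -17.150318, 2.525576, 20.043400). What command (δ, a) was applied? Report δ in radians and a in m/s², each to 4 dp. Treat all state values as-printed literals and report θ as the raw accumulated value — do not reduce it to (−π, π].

a = (v'−v)/dt = (0.143400)/0.05 = 2.8680
Δθ = θ'−θ = 0.237276;  (v·dt/L) = 19.9000·0.05/1.6 = 0.621875
tan δ = Δθ·L/(v·dt) = 0.381549  →  δ = 0.3645

δ = 0.3645, a = 2.8680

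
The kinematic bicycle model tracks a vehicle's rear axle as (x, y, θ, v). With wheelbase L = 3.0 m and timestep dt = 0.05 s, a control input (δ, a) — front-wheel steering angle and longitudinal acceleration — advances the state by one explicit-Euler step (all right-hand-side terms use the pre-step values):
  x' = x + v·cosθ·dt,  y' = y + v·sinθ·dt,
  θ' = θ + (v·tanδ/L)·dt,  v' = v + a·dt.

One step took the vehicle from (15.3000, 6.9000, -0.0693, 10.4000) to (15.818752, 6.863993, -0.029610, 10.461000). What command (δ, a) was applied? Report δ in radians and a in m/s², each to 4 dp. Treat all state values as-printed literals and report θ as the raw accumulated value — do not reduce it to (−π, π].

a = (v'−v)/dt = (0.061000)/0.05 = 1.2200
Δθ = θ'−θ = 0.039690;  (v·dt/L) = 10.4000·0.05/3.0 = 0.173333
tan δ = Δθ·L/(v·dt) = 0.228981  →  δ = 0.2251

δ = 0.2251, a = 1.2200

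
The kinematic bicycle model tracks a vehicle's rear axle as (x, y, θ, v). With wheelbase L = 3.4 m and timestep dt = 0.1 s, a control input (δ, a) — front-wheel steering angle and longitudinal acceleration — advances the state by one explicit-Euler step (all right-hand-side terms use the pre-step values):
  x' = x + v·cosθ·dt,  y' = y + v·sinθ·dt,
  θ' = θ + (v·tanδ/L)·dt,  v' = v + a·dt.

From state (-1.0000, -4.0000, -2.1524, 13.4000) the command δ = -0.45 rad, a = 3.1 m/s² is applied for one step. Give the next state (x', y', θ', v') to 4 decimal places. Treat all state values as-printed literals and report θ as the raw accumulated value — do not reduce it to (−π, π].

x' = -1.0000 + 13.4000·cos(-2.1524)·0.1 = -1.7361
y' = -4.0000 + 13.4000·sin(-2.1524)·0.1 = -5.1197
θ' = -2.1524 + (13.4000/3.4)·tan(-0.45)·0.1 = -2.3428
v' = 13.4000 + 3.1000·0.1 = 13.7100

(-1.7361, -5.1197, -2.3428, 13.7100)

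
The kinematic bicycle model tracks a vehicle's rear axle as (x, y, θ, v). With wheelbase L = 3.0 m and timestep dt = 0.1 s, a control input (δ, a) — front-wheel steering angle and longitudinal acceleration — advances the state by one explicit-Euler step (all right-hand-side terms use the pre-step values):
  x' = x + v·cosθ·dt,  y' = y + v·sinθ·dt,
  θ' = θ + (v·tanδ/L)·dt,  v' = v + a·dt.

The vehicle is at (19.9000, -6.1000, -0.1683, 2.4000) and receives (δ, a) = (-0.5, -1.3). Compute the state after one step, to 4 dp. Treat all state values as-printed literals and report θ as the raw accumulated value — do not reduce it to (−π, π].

(20.1366, -6.1402, -0.2120, 2.2700)

x' = 19.9000 + 2.4000·cos(-0.1683)·0.1 = 20.1366
y' = -6.1000 + 2.4000·sin(-0.1683)·0.1 = -6.1402
θ' = -0.1683 + (2.4000/3.0)·tan(-0.5)·0.1 = -0.2120
v' = 2.4000 − 1.3000·0.1 = 2.2700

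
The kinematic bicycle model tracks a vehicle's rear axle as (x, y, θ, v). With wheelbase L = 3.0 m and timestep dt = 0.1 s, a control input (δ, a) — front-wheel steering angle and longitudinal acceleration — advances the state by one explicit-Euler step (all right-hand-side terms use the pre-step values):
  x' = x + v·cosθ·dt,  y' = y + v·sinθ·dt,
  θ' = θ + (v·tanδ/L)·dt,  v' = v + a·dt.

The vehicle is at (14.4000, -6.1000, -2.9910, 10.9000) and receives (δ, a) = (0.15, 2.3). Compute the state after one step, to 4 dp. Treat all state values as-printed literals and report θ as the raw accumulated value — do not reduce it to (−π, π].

x' = 14.4000 + 10.9000·cos(-2.9910)·0.1 = 13.3223
y' = -6.1000 + 10.9000·sin(-2.9910)·0.1 = -6.2635
θ' = -2.9910 + (10.9000/3.0)·tan(0.15)·0.1 = -2.9361
v' = 10.9000 + 2.3000·0.1 = 11.1300

(13.3223, -6.2635, -2.9361, 11.1300)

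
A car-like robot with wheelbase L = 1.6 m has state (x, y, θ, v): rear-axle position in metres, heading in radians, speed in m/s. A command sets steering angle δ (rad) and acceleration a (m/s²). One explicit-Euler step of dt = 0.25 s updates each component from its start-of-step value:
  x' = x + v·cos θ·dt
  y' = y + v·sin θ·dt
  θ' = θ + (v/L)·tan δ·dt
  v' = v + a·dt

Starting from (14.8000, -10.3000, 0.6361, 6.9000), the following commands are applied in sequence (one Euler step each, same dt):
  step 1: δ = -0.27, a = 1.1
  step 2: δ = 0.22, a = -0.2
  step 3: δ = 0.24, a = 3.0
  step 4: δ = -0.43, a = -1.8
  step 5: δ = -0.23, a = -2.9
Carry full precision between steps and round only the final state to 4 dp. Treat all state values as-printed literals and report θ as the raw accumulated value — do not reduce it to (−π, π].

(22.4202, -5.6567, 0.0249, 6.7000)

after step 1 (δ=-0.27, a=1.1): (16.187622, -9.275242, 0.337720, 7.175000)
after step 2 (δ=0.22, a=-0.2): (17.880048, -8.680906, 0.588418, 7.125000)
after step 3 (δ=0.24, a=3.0): (19.361726, -7.692230, 0.860857, 7.875000)
after step 4 (δ=-0.43, a=-1.8): (20.644934, -6.199127, 0.296538, 7.425000)
after step 5 (δ=-0.23, a=-2.9): (22.420165, -5.656710, 0.024895, 6.700000)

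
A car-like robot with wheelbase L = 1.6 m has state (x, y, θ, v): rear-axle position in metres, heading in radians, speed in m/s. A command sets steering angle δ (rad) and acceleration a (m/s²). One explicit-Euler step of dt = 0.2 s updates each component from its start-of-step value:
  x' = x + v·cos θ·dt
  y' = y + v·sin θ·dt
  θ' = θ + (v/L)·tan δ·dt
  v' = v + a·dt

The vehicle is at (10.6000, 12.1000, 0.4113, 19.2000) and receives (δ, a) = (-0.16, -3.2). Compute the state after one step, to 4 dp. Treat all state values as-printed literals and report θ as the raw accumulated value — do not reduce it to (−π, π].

(14.1198, 13.6352, 0.0240, 18.5600)

x' = 10.6000 + 19.2000·cos(0.4113)·0.2 = 14.1198
y' = 12.1000 + 19.2000·sin(0.4113)·0.2 = 13.6352
θ' = 0.4113 + (19.2000/1.6)·tan(-0.16)·0.2 = 0.0240
v' = 19.2000 − 3.2000·0.2 = 18.5600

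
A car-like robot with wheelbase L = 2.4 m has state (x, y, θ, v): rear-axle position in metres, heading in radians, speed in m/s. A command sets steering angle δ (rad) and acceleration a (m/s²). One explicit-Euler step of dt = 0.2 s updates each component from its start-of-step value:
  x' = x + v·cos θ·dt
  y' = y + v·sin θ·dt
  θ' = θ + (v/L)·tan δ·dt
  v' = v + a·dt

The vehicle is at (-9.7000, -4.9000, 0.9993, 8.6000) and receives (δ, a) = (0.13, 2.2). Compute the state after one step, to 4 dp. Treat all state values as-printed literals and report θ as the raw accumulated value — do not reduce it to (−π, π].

x' = -9.7000 + 8.6000·cos(0.9993)·0.2 = -8.7697
y' = -4.9000 + 8.6000·sin(0.9993)·0.2 = -3.4533
θ' = 0.9993 + (8.6000/2.4)·tan(0.13)·0.2 = 1.0930
v' = 8.6000 + 2.2000·0.2 = 9.0400

(-8.7697, -3.4533, 1.0930, 9.0400)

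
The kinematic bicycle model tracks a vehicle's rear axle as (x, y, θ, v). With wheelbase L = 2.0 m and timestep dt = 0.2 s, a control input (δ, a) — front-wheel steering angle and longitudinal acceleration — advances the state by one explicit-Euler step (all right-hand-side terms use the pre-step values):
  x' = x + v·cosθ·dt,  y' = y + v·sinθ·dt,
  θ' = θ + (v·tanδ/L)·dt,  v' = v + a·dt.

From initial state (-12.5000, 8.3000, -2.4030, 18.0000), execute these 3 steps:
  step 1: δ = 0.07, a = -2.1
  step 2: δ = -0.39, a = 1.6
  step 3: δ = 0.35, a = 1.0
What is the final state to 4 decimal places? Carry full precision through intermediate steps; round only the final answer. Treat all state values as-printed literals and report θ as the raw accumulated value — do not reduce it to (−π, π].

after step 1 (δ=0.07, a=-2.1): (-15.161900, 5.876307, -2.276794, 17.580000)
after step 2 (δ=-0.39, a=1.6): (-17.443057, 3.200755, -2.999428, 17.900000)
after step 3 (δ=0.35, a=1.0): (-20.986941, 2.693520, -2.346027, 18.100000)

(-20.9869, 2.6935, -2.3460, 18.1000)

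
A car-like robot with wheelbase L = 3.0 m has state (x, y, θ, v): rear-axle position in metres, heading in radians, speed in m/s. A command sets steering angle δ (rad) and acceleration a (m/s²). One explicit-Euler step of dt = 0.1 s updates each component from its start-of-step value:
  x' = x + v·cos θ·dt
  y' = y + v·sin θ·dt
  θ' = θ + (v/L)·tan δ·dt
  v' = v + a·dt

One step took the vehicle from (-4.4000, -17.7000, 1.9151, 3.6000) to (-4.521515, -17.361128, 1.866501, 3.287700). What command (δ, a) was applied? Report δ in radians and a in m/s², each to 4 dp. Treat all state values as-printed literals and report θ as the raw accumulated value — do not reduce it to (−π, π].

δ = -0.3848, a = -3.1230

a = (v'−v)/dt = (-0.312300)/0.1 = -3.1230
Δθ = θ'−θ = -0.048599;  (v·dt/L) = 3.6000·0.1/3.0 = 0.120000
tan δ = Δθ·L/(v·dt) = -0.404992  →  δ = -0.3848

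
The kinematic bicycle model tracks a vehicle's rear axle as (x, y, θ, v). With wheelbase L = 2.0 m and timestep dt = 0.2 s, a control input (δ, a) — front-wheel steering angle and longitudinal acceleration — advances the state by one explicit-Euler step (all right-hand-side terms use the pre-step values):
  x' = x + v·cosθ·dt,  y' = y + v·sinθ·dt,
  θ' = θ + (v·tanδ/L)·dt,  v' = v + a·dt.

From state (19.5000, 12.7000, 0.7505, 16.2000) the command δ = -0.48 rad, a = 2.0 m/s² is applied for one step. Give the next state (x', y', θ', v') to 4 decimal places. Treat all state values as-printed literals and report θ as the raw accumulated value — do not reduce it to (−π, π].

(21.8696, 14.9097, -0.0929, 16.6000)

x' = 19.5000 + 16.2000·cos(0.7505)·0.2 = 21.8696
y' = 12.7000 + 16.2000·sin(0.7505)·0.2 = 14.9097
θ' = 0.7505 + (16.2000/2.0)·tan(-0.48)·0.2 = -0.0929
v' = 16.2000 + 2.0000·0.2 = 16.6000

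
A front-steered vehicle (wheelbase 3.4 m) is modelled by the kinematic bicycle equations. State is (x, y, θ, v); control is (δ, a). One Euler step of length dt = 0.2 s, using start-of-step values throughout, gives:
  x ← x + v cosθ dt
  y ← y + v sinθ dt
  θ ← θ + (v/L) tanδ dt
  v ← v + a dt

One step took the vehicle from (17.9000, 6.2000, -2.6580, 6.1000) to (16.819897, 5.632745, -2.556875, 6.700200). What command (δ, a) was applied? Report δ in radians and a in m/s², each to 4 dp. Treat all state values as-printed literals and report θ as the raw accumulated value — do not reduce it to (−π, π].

a = (v'−v)/dt = (0.600200)/0.2 = 3.0010
Δθ = θ'−θ = 0.101125;  (v·dt/L) = 6.1000·0.2/3.4 = 0.358824
tan δ = Δθ·L/(v·dt) = 0.281824  →  δ = 0.2747

δ = 0.2747, a = 3.0010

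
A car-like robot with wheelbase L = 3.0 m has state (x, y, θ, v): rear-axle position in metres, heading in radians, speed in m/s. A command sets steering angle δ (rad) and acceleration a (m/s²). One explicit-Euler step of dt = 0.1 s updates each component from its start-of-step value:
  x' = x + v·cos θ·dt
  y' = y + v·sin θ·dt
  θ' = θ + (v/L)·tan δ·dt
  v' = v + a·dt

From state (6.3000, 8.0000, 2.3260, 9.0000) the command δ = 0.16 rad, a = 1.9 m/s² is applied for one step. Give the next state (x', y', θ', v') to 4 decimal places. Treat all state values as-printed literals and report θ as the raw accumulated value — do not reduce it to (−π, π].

x' = 6.3000 + 9.0000·cos(2.3260)·0.1 = 5.6831
y' = 8.0000 + 9.0000·sin(2.3260)·0.1 = 8.6553
θ' = 2.3260 + (9.0000/3.0)·tan(0.16)·0.1 = 2.3744
v' = 9.0000 + 1.9000·0.1 = 9.1900

(5.6831, 8.6553, 2.3744, 9.1900)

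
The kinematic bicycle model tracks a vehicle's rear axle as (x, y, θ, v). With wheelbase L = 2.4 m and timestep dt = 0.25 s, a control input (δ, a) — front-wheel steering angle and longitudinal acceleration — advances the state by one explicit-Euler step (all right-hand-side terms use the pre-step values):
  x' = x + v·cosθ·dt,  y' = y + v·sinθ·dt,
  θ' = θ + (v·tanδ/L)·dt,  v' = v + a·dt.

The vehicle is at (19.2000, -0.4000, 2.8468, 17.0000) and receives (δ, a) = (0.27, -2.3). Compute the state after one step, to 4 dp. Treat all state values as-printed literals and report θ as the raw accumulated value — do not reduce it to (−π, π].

(15.1333, 0.8348, 3.3369, 16.4250)

x' = 19.2000 + 17.0000·cos(2.8468)·0.25 = 15.1333
y' = -0.4000 + 17.0000·sin(2.8468)·0.25 = 0.8348
θ' = 2.8468 + (17.0000/2.4)·tan(0.27)·0.25 = 3.3369
v' = 17.0000 − 2.3000·0.25 = 16.4250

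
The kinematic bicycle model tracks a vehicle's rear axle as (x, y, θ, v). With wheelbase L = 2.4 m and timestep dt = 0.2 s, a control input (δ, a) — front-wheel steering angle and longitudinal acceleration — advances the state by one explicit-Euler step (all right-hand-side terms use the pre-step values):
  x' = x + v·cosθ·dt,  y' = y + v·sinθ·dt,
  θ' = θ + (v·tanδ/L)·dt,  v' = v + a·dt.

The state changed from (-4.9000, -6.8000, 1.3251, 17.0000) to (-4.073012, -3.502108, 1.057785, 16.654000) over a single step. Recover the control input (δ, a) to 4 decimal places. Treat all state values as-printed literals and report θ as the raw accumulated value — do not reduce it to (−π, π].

δ = -0.1865, a = -1.7300

a = (v'−v)/dt = (-0.346000)/0.2 = -1.7300
Δθ = θ'−θ = -0.267315;  (v·dt/L) = 17.0000·0.2/2.4 = 1.416667
tan δ = Δθ·L/(v·dt) = -0.188693  →  δ = -0.1865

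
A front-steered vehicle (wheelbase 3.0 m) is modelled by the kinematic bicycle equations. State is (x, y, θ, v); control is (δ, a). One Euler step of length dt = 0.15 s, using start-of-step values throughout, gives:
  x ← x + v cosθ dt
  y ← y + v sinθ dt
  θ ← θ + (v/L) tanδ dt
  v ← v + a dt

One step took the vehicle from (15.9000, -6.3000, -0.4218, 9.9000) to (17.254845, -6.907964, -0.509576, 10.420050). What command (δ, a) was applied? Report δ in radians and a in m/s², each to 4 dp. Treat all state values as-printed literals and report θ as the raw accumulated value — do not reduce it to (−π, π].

a = (v'−v)/dt = (0.520050)/0.15 = 3.4670
Δθ = θ'−θ = -0.087776;  (v·dt/L) = 9.9000·0.15/3.0 = 0.495000
tan δ = Δθ·L/(v·dt) = -0.177325  →  δ = -0.1755

δ = -0.1755, a = 3.4670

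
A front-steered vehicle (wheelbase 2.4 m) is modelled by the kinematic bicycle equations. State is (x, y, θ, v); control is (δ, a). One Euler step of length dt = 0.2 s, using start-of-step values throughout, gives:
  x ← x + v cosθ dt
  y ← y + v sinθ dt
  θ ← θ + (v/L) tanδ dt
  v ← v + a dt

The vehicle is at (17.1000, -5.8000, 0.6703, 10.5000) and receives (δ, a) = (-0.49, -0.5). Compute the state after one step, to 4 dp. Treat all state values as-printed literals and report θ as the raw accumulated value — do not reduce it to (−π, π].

(18.7456, -4.4954, 0.2036, 10.4000)

x' = 17.1000 + 10.5000·cos(0.6703)·0.2 = 18.7456
y' = -5.8000 + 10.5000·sin(0.6703)·0.2 = -4.4954
θ' = 0.6703 + (10.5000/2.4)·tan(-0.49)·0.2 = 0.2036
v' = 10.5000 − 0.5000·0.2 = 10.4000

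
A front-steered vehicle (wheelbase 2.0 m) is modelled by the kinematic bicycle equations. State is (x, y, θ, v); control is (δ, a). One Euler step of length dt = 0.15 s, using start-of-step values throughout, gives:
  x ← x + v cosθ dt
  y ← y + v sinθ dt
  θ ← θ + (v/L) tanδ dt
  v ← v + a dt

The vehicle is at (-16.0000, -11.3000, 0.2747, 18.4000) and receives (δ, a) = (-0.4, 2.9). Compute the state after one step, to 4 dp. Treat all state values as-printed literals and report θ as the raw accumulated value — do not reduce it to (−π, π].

x' = -16.0000 + 18.4000·cos(0.2747)·0.15 = -13.3435
y' = -11.3000 + 18.4000·sin(0.2747)·0.15 = -10.5513
θ' = 0.2747 + (18.4000/2.0)·tan(-0.4)·0.15 = -0.3088
v' = 18.4000 + 2.9000·0.15 = 18.8350

(-13.3435, -10.5513, -0.3088, 18.8350)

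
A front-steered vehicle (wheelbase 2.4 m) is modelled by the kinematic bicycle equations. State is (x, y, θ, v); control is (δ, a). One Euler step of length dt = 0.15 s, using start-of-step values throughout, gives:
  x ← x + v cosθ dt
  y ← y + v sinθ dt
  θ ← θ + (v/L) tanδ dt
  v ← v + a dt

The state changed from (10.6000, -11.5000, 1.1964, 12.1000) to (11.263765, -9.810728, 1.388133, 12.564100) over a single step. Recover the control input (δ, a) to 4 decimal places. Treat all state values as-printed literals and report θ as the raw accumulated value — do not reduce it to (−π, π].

δ = 0.2483, a = 3.0940

a = (v'−v)/dt = (0.464100)/0.15 = 3.0940
Δθ = θ'−θ = 0.191733;  (v·dt/L) = 12.1000·0.15/2.4 = 0.756250
tan δ = Δθ·L/(v·dt) = 0.253531  →  δ = 0.2483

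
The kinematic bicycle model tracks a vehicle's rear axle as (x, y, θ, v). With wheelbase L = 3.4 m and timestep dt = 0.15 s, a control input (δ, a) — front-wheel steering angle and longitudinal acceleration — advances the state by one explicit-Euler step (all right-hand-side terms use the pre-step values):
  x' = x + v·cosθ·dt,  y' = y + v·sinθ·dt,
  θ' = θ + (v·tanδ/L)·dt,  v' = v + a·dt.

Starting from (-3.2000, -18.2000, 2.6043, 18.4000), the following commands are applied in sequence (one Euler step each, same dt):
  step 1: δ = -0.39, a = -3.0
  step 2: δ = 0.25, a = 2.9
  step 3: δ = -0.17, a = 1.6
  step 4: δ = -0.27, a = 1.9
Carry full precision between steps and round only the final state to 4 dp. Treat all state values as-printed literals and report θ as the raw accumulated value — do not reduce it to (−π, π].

(-11.3993, -10.9983, 2.1062, 18.9100)

after step 1 (δ=-0.39, a=-3.0): (-5.571109, -16.787399, 2.270620, 17.950000)
after step 2 (δ=0.25, a=2.9): (-7.305302, -14.727756, 2.472828, 18.385000)
after step 3 (δ=-0.17, a=1.6): (-9.469001, -13.017904, 2.333597, 18.625000)
after step 4 (δ=-0.27, a=1.9): (-11.399339, -10.998292, 2.106187, 18.910000)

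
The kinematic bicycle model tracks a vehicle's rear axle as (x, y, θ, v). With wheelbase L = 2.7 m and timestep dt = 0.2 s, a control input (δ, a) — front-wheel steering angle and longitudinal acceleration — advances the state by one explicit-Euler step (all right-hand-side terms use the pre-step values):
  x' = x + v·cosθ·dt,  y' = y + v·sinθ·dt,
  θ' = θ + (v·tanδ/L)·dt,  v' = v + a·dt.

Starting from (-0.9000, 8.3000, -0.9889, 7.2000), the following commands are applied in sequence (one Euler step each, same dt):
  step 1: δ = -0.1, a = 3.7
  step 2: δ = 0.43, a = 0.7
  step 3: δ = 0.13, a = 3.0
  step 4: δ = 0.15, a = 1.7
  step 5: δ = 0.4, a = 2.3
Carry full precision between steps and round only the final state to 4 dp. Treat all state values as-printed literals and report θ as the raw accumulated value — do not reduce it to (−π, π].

after step 1 (δ=-0.1, a=3.7): (-0.108563, 7.096992, -1.042412, 7.940000)
after step 2 (δ=0.43, a=0.7): (0.692010, 5.725560, -0.772675, 8.080000)
after step 3 (δ=0.13, a=3.0): (1.849140, 4.597506, -0.694426, 8.680000)
after step 4 (δ=0.15, a=1.7): (3.183119, 3.486563, -0.597252, 9.020000)
after step 5 (δ=0.4, a=2.3): (4.674819, 2.472043, -0.314763, 9.480000)

(4.6748, 2.4720, -0.3148, 9.4800)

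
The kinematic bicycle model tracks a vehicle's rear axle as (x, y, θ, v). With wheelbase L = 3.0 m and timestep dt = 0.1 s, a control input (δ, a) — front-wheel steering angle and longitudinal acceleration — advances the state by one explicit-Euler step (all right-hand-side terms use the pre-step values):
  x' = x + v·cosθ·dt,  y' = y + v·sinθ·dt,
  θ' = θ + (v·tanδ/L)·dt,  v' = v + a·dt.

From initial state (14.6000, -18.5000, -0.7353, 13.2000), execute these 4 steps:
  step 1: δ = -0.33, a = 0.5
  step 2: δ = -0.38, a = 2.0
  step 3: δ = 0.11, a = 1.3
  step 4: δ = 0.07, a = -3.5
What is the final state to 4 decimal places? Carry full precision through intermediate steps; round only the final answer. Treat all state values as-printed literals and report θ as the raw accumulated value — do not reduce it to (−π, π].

after step 1 (δ=-0.33, a=0.5): (15.578951, -19.385469, -0.886011, 13.250000)
after step 2 (δ=-0.38, a=2.0): (16.417023, -20.411754, -1.062418, 13.450000)
after step 3 (δ=0.11, a=1.3): (17.071716, -21.586659, -1.012902, 13.580000)
after step 4 (δ=0.07, a=-3.5): (17.790643, -22.738747, -0.981163, 13.230000)

(17.7906, -22.7387, -0.9812, 13.2300)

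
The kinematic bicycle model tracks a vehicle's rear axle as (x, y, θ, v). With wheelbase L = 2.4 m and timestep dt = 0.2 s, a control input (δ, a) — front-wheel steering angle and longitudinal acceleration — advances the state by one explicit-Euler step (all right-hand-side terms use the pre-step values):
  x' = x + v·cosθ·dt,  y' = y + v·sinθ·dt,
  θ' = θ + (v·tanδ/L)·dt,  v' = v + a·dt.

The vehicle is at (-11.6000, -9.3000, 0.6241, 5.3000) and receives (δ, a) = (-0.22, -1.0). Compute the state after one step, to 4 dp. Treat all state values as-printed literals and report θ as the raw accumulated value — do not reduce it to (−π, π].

(-10.7398, -8.6806, 0.5253, 5.1000)

x' = -11.6000 + 5.3000·cos(0.6241)·0.2 = -10.7398
y' = -9.3000 + 5.3000·sin(0.6241)·0.2 = -8.6806
θ' = 0.6241 + (5.3000/2.4)·tan(-0.22)·0.2 = 0.5253
v' = 5.3000 − 1.0000·0.2 = 5.1000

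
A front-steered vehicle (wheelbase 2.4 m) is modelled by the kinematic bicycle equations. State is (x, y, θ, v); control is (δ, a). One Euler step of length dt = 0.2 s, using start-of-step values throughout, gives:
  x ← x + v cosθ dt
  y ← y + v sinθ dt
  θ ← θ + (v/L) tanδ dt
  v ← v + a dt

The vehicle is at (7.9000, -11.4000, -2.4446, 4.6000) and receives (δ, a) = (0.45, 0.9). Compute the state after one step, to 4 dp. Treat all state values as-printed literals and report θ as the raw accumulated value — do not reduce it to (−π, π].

(7.1946, -11.9906, -2.2594, 4.7800)

x' = 7.9000 + 4.6000·cos(-2.4446)·0.2 = 7.1946
y' = -11.4000 + 4.6000·sin(-2.4446)·0.2 = -11.9906
θ' = -2.4446 + (4.6000/2.4)·tan(0.45)·0.2 = -2.2594
v' = 4.6000 + 0.9000·0.2 = 4.7800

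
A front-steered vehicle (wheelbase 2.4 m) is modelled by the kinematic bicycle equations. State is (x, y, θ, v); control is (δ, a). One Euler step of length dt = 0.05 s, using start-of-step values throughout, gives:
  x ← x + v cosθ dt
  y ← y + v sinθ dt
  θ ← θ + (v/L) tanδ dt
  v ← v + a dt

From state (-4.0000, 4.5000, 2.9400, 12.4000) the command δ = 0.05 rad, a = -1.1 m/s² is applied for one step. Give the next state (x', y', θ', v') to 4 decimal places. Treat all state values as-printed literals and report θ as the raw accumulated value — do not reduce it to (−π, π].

x' = -4.0000 + 12.4000·cos(2.9400)·0.05 = -4.6074
y' = 4.5000 + 12.4000·sin(2.9400)·0.05 = 4.6241
θ' = 2.9400 + (12.4000/2.4)·tan(0.05)·0.05 = 2.9529
v' = 12.4000 − 1.1000·0.05 = 12.3450

(-4.6074, 4.6241, 2.9529, 12.3450)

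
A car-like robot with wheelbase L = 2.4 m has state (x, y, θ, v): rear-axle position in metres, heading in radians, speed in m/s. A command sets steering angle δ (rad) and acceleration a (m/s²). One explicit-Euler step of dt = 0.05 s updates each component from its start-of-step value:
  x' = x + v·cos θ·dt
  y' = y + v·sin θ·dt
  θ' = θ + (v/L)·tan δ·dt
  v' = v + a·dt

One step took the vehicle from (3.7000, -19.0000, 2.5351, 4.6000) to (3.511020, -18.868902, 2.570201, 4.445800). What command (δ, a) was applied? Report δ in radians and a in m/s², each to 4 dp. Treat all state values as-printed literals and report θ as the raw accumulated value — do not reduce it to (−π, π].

a = (v'−v)/dt = (-0.154200)/0.05 = -3.0840
Δθ = θ'−θ = 0.035101;  (v·dt/L) = 4.6000·0.05/2.4 = 0.095833
tan δ = Δθ·L/(v·dt) = 0.366271  →  δ = 0.3511

δ = 0.3511, a = -3.0840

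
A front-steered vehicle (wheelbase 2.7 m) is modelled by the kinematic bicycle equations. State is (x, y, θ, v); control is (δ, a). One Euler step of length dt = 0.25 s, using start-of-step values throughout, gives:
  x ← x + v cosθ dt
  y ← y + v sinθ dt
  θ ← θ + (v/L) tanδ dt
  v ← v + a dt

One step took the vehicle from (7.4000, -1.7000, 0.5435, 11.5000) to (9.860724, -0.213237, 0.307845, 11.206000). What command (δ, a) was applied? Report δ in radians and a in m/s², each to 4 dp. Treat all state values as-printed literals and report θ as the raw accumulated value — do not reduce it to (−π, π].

δ = -0.2178, a = -1.1760

a = (v'−v)/dt = (-0.294000)/0.25 = -1.1760
Δθ = θ'−θ = -0.235655;  (v·dt/L) = 11.5000·0.25/2.7 = 1.064815
tan δ = Δθ·L/(v·dt) = -0.221311  →  δ = -0.2178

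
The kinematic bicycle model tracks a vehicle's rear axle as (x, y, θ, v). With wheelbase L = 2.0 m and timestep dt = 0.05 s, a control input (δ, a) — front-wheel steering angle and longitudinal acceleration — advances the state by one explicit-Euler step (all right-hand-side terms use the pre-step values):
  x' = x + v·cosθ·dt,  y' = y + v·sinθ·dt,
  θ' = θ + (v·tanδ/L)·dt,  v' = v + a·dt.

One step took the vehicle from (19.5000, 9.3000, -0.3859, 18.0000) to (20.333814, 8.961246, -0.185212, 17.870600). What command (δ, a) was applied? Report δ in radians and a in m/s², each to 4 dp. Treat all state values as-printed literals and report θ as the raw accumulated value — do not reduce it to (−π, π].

a = (v'−v)/dt = (-0.129400)/0.05 = -2.5880
Δθ = θ'−θ = 0.200688;  (v·dt/L) = 18.0000·0.05/2.0 = 0.450000
tan δ = Δθ·L/(v·dt) = 0.445973  →  δ = 0.4195

δ = 0.4195, a = -2.5880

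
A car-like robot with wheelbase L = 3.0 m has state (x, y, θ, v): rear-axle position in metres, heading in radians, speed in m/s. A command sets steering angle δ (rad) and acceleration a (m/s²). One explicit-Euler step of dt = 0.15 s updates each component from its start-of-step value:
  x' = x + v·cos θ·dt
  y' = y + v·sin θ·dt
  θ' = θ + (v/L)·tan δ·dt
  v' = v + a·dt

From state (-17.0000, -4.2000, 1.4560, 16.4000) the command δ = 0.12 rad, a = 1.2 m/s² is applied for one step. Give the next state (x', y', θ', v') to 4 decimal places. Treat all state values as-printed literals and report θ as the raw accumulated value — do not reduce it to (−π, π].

(-16.7182, -1.7562, 1.5549, 16.5800)

x' = -17.0000 + 16.4000·cos(1.4560)·0.15 = -16.7182
y' = -4.2000 + 16.4000·sin(1.4560)·0.15 = -1.7562
θ' = 1.4560 + (16.4000/3.0)·tan(0.12)·0.15 = 1.5549
v' = 16.4000 + 1.2000·0.15 = 16.5800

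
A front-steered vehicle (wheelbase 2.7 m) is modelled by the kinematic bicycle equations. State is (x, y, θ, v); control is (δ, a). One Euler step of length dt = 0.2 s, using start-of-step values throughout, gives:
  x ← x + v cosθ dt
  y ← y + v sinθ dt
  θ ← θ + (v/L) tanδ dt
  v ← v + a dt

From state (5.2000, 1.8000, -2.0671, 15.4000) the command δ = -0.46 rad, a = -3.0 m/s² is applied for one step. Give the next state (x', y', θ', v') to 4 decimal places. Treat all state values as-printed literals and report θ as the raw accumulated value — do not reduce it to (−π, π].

(3.7334, -0.9084, -2.6323, 14.8000)

x' = 5.2000 + 15.4000·cos(-2.0671)·0.2 = 3.7334
y' = 1.8000 + 15.4000·sin(-2.0671)·0.2 = -0.9084
θ' = -2.0671 + (15.4000/2.7)·tan(-0.46)·0.2 = -2.6323
v' = 15.4000 − 3.0000·0.2 = 14.8000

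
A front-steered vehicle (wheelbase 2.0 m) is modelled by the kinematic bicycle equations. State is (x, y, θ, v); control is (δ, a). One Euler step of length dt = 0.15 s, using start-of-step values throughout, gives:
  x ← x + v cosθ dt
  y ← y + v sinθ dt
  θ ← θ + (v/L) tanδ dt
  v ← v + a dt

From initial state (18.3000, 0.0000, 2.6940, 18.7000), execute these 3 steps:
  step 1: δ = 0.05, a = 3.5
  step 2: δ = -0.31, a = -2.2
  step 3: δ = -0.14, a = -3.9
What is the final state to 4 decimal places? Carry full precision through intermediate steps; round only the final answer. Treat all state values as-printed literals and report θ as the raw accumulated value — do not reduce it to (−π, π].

(11.1972, 4.3858, 2.1026, 18.3100)

after step 1 (δ=0.05, a=3.5): (15.771316, 1.213994, 2.764183, 19.225000)
after step 2 (δ=-0.31, a=-2.2): (13.090517, 2.276694, 2.302311, 18.895000)
after step 3 (δ=-0.14, a=-3.9): (11.197244, 4.385839, 2.102607, 18.310000)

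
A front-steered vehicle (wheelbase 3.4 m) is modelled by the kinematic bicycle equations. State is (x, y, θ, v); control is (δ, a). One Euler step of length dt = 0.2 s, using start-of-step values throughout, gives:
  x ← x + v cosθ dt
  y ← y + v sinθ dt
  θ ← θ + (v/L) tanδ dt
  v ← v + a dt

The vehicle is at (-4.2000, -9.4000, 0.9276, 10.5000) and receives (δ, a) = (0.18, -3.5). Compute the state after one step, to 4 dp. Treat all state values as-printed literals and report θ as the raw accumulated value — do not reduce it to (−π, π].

x' = -4.2000 + 10.5000·cos(0.9276)·0.2 = -2.9405
y' = -9.4000 + 10.5000·sin(0.9276)·0.2 = -7.7196
θ' = 0.9276 + (10.5000/3.4)·tan(0.18)·0.2 = 1.0400
v' = 10.5000 − 3.5000·0.2 = 9.8000

(-2.9405, -7.7196, 1.0400, 9.8000)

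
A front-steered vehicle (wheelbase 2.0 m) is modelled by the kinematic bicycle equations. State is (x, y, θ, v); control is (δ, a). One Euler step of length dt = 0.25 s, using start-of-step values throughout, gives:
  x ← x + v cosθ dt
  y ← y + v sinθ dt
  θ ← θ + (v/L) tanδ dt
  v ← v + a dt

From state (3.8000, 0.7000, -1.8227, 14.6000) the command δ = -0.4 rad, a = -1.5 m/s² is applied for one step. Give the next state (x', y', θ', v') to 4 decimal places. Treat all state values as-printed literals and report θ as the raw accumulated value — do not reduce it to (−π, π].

(2.8902, -2.8348, -2.5943, 14.2250)

x' = 3.8000 + 14.6000·cos(-1.8227)·0.25 = 2.8902
y' = 0.7000 + 14.6000·sin(-1.8227)·0.25 = -2.8348
θ' = -1.8227 + (14.6000/2.0)·tan(-0.4)·0.25 = -2.5943
v' = 14.6000 − 1.5000·0.25 = 14.2250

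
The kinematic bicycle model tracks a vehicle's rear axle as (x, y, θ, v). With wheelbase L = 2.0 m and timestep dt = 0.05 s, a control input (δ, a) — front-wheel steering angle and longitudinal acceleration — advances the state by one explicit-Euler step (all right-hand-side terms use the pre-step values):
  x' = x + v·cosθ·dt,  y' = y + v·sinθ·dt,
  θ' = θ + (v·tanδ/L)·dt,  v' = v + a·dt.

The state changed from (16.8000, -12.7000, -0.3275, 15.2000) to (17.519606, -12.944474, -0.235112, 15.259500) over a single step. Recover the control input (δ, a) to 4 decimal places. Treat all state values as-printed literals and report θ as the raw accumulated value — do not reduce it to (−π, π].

a = (v'−v)/dt = (0.059500)/0.05 = 1.1900
Δθ = θ'−θ = 0.092388;  (v·dt/L) = 15.2000·0.05/2.0 = 0.380000
tan δ = Δθ·L/(v·dt) = 0.243126  →  δ = 0.2385

δ = 0.2385, a = 1.1900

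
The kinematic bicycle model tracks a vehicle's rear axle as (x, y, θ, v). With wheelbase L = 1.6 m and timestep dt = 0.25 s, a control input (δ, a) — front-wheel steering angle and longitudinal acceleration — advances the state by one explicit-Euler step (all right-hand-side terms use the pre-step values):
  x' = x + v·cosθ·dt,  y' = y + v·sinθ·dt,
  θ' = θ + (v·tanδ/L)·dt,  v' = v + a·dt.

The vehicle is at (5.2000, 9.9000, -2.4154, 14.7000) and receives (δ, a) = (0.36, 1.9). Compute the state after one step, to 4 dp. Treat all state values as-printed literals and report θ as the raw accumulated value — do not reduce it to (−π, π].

(2.4522, 7.4597, -1.5508, 15.1750)

x' = 5.2000 + 14.7000·cos(-2.4154)·0.25 = 2.4522
y' = 9.9000 + 14.7000·sin(-2.4154)·0.25 = 7.4597
θ' = -2.4154 + (14.7000/1.6)·tan(0.36)·0.25 = -1.5508
v' = 14.7000 + 1.9000·0.25 = 15.1750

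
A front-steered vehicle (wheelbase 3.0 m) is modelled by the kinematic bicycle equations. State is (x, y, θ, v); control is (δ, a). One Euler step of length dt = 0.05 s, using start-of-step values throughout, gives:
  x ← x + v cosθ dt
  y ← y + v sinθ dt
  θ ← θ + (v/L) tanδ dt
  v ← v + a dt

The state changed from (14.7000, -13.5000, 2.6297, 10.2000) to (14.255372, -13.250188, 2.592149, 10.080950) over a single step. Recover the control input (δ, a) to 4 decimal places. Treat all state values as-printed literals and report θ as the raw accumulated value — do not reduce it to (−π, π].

a = (v'−v)/dt = (-0.119050)/0.05 = -2.3810
Δθ = θ'−θ = -0.037551;  (v·dt/L) = 10.2000·0.05/3.0 = 0.170000
tan δ = Δθ·L/(v·dt) = -0.220888  →  δ = -0.2174

δ = -0.2174, a = -2.3810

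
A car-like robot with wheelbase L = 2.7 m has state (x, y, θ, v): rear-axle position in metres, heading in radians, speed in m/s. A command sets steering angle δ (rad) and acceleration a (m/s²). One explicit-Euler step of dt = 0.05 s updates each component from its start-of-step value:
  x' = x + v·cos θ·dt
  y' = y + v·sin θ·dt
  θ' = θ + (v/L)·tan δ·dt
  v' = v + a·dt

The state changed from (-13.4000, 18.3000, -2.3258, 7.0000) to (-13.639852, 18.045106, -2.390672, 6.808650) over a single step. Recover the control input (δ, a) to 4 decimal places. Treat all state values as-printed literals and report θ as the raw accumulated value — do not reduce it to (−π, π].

δ = -0.4640, a = -3.8270

a = (v'−v)/dt = (-0.191350)/0.05 = -3.8270
Δθ = θ'−θ = -0.064872;  (v·dt/L) = 7.0000·0.05/2.7 = 0.129630
tan δ = Δθ·L/(v·dt) = -0.500441  →  δ = -0.4640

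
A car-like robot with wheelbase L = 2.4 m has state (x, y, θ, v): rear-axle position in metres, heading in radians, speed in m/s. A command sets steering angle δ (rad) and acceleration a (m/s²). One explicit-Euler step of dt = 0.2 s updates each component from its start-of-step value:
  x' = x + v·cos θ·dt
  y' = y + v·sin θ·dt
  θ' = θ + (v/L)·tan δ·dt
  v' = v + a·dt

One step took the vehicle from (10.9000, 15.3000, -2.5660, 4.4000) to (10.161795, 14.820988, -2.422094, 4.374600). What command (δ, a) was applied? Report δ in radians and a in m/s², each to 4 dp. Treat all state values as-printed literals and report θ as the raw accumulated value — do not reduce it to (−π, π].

a = (v'−v)/dt = (-0.025400)/0.2 = -0.1270
Δθ = θ'−θ = 0.143906;  (v·dt/L) = 4.4000·0.2/2.4 = 0.366667
tan δ = Δθ·L/(v·dt) = 0.392471  →  δ = 0.3740

δ = 0.3740, a = -0.1270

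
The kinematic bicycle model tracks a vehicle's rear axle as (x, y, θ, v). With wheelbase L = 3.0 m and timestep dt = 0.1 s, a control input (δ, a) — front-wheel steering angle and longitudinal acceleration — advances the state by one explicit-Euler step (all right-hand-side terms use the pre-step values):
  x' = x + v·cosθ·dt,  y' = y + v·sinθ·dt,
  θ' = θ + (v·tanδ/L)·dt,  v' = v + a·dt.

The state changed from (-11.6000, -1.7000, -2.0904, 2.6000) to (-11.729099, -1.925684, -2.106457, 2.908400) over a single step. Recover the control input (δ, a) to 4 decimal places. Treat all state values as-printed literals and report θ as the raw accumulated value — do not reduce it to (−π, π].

δ = -0.1832, a = 3.0840

a = (v'−v)/dt = (0.308400)/0.1 = 3.0840
Δθ = θ'−θ = -0.016057;  (v·dt/L) = 2.6000·0.1/3.0 = 0.086667
tan δ = Δθ·L/(v·dt) = -0.185273  →  δ = -0.1832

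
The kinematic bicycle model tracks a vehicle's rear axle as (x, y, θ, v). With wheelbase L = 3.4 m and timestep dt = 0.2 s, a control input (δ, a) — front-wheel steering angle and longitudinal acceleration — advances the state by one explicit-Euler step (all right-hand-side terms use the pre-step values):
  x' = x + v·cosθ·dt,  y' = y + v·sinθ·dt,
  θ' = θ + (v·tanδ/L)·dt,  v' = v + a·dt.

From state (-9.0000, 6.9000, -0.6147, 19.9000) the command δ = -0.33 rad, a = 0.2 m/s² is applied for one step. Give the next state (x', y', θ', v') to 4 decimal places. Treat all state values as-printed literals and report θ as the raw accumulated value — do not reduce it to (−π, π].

(-5.7486, 4.6047, -1.0157, 19.9400)

x' = -9.0000 + 19.9000·cos(-0.6147)·0.2 = -5.7486
y' = 6.9000 + 19.9000·sin(-0.6147)·0.2 = 4.6047
θ' = -0.6147 + (19.9000/3.4)·tan(-0.33)·0.2 = -1.0157
v' = 19.9000 + 0.2000·0.2 = 19.9400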